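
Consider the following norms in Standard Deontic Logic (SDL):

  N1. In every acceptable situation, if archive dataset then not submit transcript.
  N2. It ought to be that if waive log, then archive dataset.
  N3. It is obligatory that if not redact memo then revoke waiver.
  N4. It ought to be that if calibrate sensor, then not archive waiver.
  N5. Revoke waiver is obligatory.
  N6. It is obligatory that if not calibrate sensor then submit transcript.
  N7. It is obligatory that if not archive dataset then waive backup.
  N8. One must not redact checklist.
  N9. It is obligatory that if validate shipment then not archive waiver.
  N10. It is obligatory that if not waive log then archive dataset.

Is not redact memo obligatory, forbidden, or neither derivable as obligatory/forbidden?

Premise 3 is O(¬redact_memo → revoke_waiver); even if O(revoke_waiver) held, inferring O(¬redact_memo) would be affirming the consequent — invalid.
No premise or chain of K-axiom applications forces O(¬redact_memo), and none forces O(redact_memo). So ¬redact_memo is neither obligatory nor forbidden under these norms.

Neither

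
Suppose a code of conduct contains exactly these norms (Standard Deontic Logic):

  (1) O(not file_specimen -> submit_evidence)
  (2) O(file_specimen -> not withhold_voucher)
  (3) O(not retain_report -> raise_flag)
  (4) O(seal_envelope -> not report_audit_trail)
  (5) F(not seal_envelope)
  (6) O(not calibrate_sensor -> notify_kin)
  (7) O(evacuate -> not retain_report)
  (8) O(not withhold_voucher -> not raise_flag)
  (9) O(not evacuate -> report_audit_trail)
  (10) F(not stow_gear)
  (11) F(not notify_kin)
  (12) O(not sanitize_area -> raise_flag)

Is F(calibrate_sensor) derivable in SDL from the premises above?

Premise 6 is O(not calibrate_sensor -> notify_kin); even if O(notify_kin) held, inferring O(not calibrate_sensor) would be affirming the consequent — invalid.
No other premise forces O(not calibrate_sensor). An ideal world satisfying every premise can still have calibrate_sensor true, so F(calibrate_sensor) is not derivable.

No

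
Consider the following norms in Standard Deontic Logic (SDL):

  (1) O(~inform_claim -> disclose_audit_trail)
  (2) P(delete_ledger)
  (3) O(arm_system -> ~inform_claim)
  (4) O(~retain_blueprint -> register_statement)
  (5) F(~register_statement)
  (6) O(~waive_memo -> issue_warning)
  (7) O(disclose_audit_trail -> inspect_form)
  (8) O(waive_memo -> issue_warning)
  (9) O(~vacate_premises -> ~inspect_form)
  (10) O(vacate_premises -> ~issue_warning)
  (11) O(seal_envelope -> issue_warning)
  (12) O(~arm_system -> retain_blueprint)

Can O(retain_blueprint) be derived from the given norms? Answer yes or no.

Yes

Premises 6 and 8 cover both cases: O(~waive_memo -> issue_warning) and O(waive_memo -> issue_warning). Since ~waive_memo ∨ waive_memo is a tautology, O(issue_warning) follows.
Premise 10, O(vacate_premises -> ~issue_warning), contraposes to O(issue_warning -> ~vacate_premises); with O(issue_warning) we get O(~vacate_premises).
With premise 9, O(~vacate_premises -> ~inspect_form), the K-axiom yields O(~inspect_form).
Premise 7 is O(disclose_audit_trail -> inspect_form); contrapositively O(~inspect_form -> ~disclose_audit_trail). Since O(~inspect_form) holds, K gives O(~disclose_audit_trail).
Premise 1, O(~inform_claim -> disclose_audit_trail), contraposes to O(~disclose_audit_trail -> inform_claim); with O(~disclose_audit_trail) we get O(inform_claim).
The contrapositive of premise 3 (O(arm_system -> ~inform_claim)) is O(inform_claim -> ~arm_system), and O(inform_claim) is already established, so O(~arm_system).
With premise 12, O(~arm_system -> retain_blueprint), the K-axiom yields O(retain_blueprint).
Premises 2, 4, 5, 11 do not contribute to this derivation.
So O(retain_blueprint) follows.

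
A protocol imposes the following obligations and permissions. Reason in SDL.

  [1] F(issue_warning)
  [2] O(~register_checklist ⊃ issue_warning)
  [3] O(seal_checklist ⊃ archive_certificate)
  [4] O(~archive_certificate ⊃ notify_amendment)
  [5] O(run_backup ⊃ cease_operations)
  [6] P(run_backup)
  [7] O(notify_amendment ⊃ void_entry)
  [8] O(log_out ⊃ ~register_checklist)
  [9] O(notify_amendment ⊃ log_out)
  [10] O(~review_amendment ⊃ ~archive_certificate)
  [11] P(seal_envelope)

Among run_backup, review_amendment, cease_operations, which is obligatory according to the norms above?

F(issue_warning) at premise 1 means O(~issue_warning).
Premise 2 is O(~register_checklist ⊃ issue_warning); contrapositively O(~issue_warning ⊃ register_checklist). Since O(~issue_warning) holds, K gives O(register_checklist).
Premise 8 is O(log_out ⊃ ~register_checklist); contrapositively O(register_checklist ⊃ ~log_out). Since O(register_checklist) holds, K gives O(~log_out).
The contrapositive of premise 9 (O(notify_amendment ⊃ log_out)) is O(~log_out ⊃ ~notify_amendment), and O(~log_out) is already established, so O(~notify_amendment).
Premise 4 is O(~archive_certificate ⊃ notify_amendment); contrapositively O(~notify_amendment ⊃ archive_certificate). Since O(~notify_amendment) holds, K gives O(archive_certificate).
Premise 10 is O(~review_amendment ⊃ ~archive_certificate); contrapositively O(archive_certificate ⊃ review_amendment). Since O(archive_certificate) holds, K gives O(review_amendment).
So O(review_amendment) holds — review_amendment is obligatory. None of the other listed options is made obligatory by any chain of premises.

review_amendment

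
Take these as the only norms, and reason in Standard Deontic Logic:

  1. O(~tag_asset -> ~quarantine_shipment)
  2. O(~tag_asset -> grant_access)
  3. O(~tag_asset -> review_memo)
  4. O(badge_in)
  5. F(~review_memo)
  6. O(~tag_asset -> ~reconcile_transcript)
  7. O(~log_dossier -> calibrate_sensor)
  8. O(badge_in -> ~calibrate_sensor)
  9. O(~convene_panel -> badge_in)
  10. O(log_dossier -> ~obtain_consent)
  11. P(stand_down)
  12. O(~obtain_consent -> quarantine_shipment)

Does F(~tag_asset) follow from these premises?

From premise 4 we have O(badge_in).
Applying K to premise 8 (O(badge_in -> ~calibrate_sensor)) and O(badge_in) yields O(~calibrate_sensor).
Premise 7, O(~log_dossier -> calibrate_sensor), contraposes to O(~calibrate_sensor -> log_dossier); with O(~calibrate_sensor) we get O(log_dossier).
From O(log_dossier) and premise 10, O(log_dossier -> ~obtain_consent), we obtain O(~obtain_consent).
Applying K to premise 12 (O(~obtain_consent -> quarantine_shipment)) and O(~obtain_consent) yields O(quarantine_shipment).
The contrapositive of premise 1 (O(~tag_asset -> ~quarantine_shipment)) is O(quarantine_shipment -> tag_asset), and O(quarantine_shipment) is already established, so O(tag_asset).
Premises 2, 3, 5, 6, 9, 11 do not contribute to this derivation.
So O(tag_asset) holds, i.e. F(~tag_asset). The claim follows.

Yes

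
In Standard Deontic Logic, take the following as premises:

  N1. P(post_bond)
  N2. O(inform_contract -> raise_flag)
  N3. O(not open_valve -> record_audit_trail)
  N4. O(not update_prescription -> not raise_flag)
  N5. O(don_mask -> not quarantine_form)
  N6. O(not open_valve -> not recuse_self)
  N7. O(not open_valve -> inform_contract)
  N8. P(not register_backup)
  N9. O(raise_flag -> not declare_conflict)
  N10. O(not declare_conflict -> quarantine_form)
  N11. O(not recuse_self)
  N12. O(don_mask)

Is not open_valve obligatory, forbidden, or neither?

Forbidden

Premise 12 gives O(don_mask).
Premise 5 is O(don_mask -> not quarantine_form); since O(don_mask), deontic closure gives O(not quarantine_form).
Premise 10 is O(not declare_conflict -> quarantine_form); contrapositively O(not quarantine_form -> declare_conflict). Since O(not quarantine_form) holds, K gives O(declare_conflict).
The contrapositive of premise 9 (O(raise_flag -> not declare_conflict)) is O(declare_conflict -> not raise_flag), and O(declare_conflict) is already established, so O(not raise_flag).
Premise 2 is O(inform_contract -> raise_flag); contrapositively O(not raise_flag -> not inform_contract). Since O(not raise_flag) holds, K gives O(not inform_contract).
Premise 7 is O(not open_valve -> inform_contract); contrapositively O(not inform_contract -> open_valve). Since O(not inform_contract) holds, K gives O(open_valve).
Premises 1, 3, 4, 6, 8, 11 do not contribute to this derivation.
Thus O(open_valve), which is F(not open_valve): not open_valve is forbidden.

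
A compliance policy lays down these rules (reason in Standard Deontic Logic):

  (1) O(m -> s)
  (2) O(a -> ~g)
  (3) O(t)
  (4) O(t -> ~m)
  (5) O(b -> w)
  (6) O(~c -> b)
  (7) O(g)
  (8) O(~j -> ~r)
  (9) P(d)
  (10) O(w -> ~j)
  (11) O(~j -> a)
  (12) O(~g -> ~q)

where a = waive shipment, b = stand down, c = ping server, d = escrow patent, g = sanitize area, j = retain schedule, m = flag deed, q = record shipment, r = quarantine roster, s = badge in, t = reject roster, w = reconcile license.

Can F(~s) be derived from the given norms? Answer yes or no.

No

Premise 1 is O(m -> s), but O(m) is not derivable from the premises, so it does not yield O(s).
No other premise forces O(s). An ideal world satisfying every premise can still have ~s true, so F(~s) is not derivable.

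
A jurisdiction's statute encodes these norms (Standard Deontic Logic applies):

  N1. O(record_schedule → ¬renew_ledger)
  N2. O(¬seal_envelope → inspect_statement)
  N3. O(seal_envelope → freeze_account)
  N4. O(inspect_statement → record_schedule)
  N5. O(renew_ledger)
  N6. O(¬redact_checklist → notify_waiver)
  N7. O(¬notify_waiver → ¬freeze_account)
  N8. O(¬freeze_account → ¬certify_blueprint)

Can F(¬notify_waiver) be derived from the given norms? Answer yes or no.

Yes

Premise 5 gives O(renew_ledger).
Premise 1 is O(record_schedule → ¬renew_ledger); contrapositively O(renew_ledger → ¬record_schedule). Since O(renew_ledger) holds, K gives O(¬record_schedule).
Premise 4, O(inspect_statement → record_schedule), contraposes to O(¬record_schedule → ¬inspect_statement); with O(¬record_schedule) we get O(¬inspect_statement).
The contrapositive of premise 2 (O(¬seal_envelope → inspect_statement)) is O(¬inspect_statement → seal_envelope), and O(¬inspect_statement) is already established, so O(seal_envelope).
Applying K to premise 3 (O(seal_envelope → freeze_account)) and O(seal_envelope) yields O(freeze_account).
Premise 7 is O(¬notify_waiver → ¬freeze_account); contrapositively O(freeze_account → notify_waiver). Since O(freeze_account) holds, K gives O(notify_waiver).
Premises 6, 8 do not contribute to this derivation.
So O(notify_waiver) holds, i.e. F(¬notify_waiver). The claim follows.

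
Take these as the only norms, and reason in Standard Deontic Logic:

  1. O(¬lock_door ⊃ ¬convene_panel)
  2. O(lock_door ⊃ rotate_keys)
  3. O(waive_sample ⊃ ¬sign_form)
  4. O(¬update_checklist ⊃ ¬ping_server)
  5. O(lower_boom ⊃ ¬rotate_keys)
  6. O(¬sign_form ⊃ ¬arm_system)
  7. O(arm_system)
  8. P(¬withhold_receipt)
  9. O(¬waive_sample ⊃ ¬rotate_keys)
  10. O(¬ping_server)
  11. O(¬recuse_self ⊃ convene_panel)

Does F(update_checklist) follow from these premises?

No

Premise 4 is O(¬update_checklist ⊃ ¬ping_server); even if O(¬ping_server) held, inferring O(¬update_checklist) would be affirming the consequent — invalid.
No other premise forces O(¬update_checklist). An ideal world satisfying every premise can still have update_checklist true, so F(update_checklist) is not derivable.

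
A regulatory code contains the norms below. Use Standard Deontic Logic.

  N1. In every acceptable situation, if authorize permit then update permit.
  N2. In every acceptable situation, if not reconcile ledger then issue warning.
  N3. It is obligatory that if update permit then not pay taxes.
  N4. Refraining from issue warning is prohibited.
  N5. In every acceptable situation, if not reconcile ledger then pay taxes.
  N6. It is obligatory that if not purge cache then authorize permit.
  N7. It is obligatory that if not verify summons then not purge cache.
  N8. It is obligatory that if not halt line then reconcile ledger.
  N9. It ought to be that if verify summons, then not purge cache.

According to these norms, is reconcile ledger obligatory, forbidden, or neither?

Obligatory

By case analysis on ¬verify_summons: premise 7 gives O(¬verify_summons → ¬purge_cache) and premise 9 gives O(verify_summons → ¬purge_cache), so O(¬purge_cache) either way.
Premise 6 is O(¬purge_cache → authorize_permit); since O(¬purge_cache), deontic closure gives O(authorize_permit).
Premise 1 is O(authorize_permit → update_permit); since O(authorize_permit), deontic closure gives O(update_permit).
Premise 3 is O(update_permit → ¬pay_taxes); since O(update_permit), deontic closure gives O(¬pay_taxes).
The contrapositive of premise 5 (O(¬reconcile_ledger → pay_taxes)) is O(¬pay_taxes → reconcile_ledger), and O(¬pay_taxes) is already established, so O(reconcile_ledger).
Premises 2, 4, 8 do not contribute to this derivation.
Hence reconcile_ledger is obligatory.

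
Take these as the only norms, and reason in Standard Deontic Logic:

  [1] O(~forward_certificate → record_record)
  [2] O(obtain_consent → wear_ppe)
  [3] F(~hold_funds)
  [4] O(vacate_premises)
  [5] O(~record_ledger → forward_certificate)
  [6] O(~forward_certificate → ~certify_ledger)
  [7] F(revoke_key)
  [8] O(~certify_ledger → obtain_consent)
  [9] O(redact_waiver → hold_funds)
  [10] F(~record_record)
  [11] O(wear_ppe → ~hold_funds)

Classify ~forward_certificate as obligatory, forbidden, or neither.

F(~hold_funds) at premise 3 means O(hold_funds).
Premise 11, O(wear_ppe → ~hold_funds), contraposes to O(hold_funds → ~wear_ppe); with O(hold_funds) we get O(~wear_ppe).
Premise 2, O(obtain_consent → wear_ppe), contraposes to O(~wear_ppe → ~obtain_consent); with O(~wear_ppe) we get O(~obtain_consent).
Premise 8, O(~certify_ledger → obtain_consent), contraposes to O(~obtain_consent → certify_ledger); with O(~obtain_consent) we get O(certify_ledger).
Premise 6, O(~forward_certificate → ~certify_ledger), contraposes to O(certify_ledger → forward_certificate); with O(certify_ledger) we get O(forward_certificate).
Premises 1, 4, 5, 7, 9, 10 do not contribute to this derivation.
Thus O(forward_certificate), which is F(~forward_certificate): ~forward_certificate is forbidden.

Forbidden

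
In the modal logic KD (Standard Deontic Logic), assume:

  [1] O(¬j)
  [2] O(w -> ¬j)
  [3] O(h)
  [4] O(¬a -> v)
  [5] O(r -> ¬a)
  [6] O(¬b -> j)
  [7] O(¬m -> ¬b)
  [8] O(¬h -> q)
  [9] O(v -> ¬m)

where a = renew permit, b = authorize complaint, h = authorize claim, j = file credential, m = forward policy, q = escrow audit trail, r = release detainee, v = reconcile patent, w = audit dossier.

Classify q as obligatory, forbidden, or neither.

Neither

Premise 8 is O(¬h -> q), but O(¬h) is not derivable from the premises, so it does not yield O(q).
No premise or chain of K-axiom applications forces O(q), and none forces O(¬q). So q is neither obligatory nor forbidden under these norms.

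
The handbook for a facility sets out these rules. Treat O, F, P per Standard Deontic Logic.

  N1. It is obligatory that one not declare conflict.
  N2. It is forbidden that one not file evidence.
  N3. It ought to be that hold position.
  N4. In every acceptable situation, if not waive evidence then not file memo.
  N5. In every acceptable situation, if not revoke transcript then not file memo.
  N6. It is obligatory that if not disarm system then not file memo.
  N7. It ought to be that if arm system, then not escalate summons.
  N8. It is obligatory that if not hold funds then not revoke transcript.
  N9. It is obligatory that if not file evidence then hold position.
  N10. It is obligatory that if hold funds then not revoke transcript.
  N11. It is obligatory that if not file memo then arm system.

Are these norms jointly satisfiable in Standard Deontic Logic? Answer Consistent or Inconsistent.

Premise 9 is O(¬file_evidence → hold_position); even if O(hold_position) held, inferring O(¬file_evidence) would be affirming the consequent — invalid.
So O(¬file_evidence) is not derivable, and the apparent clash with O(file_evidence) does not arise.
A world satisfying every obligation exists (e.g. arm_system=true, declare_conflict=false, disarm_system=false, escalate_summons=false, file_evidence=true, file_memo=false, hold_funds=false, hold_position=true, revoke_transcript=false, waive_evidence=false); no atom is both obligatory and forbidden, so the set is consistent.

Consistent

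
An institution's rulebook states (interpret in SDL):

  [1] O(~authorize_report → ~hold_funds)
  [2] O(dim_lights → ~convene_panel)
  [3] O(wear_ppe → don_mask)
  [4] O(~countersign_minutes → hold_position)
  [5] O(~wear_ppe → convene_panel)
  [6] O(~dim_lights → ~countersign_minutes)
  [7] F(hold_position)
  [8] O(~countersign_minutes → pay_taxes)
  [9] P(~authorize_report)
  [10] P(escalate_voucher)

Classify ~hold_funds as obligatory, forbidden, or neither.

Premise 1 is O(~authorize_report → ~hold_funds), but O(~authorize_report) is not derivable from the premises (the permission P(~authorize_report) asserts only ~O(authorize_report), not O(~authorize_report)), so it does not yield O(~hold_funds).
No premise or chain of K-axiom applications forces O(~hold_funds), and none forces O(hold_funds). So ~hold_funds is neither obligatory nor forbidden under these norms.

Neither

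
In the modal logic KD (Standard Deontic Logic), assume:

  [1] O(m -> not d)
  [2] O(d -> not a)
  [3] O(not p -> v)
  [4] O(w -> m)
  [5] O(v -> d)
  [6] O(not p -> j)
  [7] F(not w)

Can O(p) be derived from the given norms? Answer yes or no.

Yes

Premise 7, F(not w), is equivalent to O(w).
Applying K to premise 4 (O(w -> m)) and O(w) yields O(m).
Applying K to premise 1 (O(m -> not d)) and O(m) yields O(not d).
Premise 5 is O(v -> d); contrapositively O(not d -> not v). Since O(not d) holds, K gives O(not v).
Premise 3 is O(not p -> v); contrapositively O(not v -> p). Since O(not v) holds, K gives O(p).
Premises 2, 6 do not contribute to this derivation.
So O(p) follows.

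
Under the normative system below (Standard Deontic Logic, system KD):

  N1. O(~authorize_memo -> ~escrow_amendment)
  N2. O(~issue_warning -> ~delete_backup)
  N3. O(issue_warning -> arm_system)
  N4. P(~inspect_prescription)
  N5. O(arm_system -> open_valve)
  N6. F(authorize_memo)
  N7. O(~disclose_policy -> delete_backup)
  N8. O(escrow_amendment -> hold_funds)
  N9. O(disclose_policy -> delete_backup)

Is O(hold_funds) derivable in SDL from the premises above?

No

Premise 8 is O(escrow_amendment -> hold_funds), but O(escrow_amendment) is not derivable from the premises, so it does not yield O(hold_funds).
No other premise forces O(hold_funds). An ideal world satisfying every premise can still have hold_funds false, so O(hold_funds) is not derivable.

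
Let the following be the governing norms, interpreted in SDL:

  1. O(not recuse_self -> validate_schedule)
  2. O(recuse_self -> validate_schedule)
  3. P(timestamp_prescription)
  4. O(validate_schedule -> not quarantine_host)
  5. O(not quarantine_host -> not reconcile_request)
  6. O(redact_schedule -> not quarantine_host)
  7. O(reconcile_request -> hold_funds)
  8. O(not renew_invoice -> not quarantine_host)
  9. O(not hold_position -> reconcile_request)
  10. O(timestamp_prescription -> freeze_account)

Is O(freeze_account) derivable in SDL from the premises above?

Premise 10 is O(timestamp_prescription -> freeze_account), but O(timestamp_prescription) is not derivable from the premises (the permission P(timestamp_prescription) asserts only not O(not timestamp_prescription), not O(timestamp_prescription)), so it does not yield O(freeze_account).
No other premise forces O(freeze_account). An ideal world satisfying every premise can still have freeze_account false, so O(freeze_account) is not derivable.

No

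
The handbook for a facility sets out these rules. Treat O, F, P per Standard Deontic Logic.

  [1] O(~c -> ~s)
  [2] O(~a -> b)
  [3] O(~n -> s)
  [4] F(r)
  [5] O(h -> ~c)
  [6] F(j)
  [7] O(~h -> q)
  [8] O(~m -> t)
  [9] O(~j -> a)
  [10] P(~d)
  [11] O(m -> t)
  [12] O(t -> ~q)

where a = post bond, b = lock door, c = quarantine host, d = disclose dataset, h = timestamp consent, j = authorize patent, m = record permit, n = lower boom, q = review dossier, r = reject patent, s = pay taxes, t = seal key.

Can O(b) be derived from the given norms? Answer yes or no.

Premise 2 is O(~a -> b), but O(~a) is not derivable from the premises, so it does not yield O(b).
No other premise forces O(b). An ideal world satisfying every premise can still have b false, so O(b) is not derivable.

No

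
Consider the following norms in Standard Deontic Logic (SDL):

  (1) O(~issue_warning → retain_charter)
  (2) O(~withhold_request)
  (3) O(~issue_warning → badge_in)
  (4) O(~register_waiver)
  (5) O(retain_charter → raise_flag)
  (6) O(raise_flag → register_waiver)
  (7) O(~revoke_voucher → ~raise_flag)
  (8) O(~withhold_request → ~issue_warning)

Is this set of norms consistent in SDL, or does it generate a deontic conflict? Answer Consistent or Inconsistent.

Inconsistent

Premise 4 gives O(~register_waiver).
The contrapositive of premise 6 (O(raise_flag → register_waiver)) is O(~register_waiver → ~raise_flag), and O(~register_waiver) is already established, so O(~raise_flag).
The contrapositive of premise 5 (O(retain_charter → raise_flag)) is O(~raise_flag → ~retain_charter), and O(~raise_flag) is already established, so O(~retain_charter).
Premise 1, O(~issue_warning → retain_charter), contraposes to O(~retain_charter → issue_warning); with O(~retain_charter) we get O(issue_warning).
Premise 8, O(~withhold_request → ~issue_warning), contraposes to O(issue_warning → withhold_request); with O(issue_warning) we get O(withhold_request).
However, premise 2 gives O(~withhold_request).
We now have both O(withhold_request) and O(~withhold_request) — withhold_request is simultaneously obligatory and forbidden, violating the D-axiom.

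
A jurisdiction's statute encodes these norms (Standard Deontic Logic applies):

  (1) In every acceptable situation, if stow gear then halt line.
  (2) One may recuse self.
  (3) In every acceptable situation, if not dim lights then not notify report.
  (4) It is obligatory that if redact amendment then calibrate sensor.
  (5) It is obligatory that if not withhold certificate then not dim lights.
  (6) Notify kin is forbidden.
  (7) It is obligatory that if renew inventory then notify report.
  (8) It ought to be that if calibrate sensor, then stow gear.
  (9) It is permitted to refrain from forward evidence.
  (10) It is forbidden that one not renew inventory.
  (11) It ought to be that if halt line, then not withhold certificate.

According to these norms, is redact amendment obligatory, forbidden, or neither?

Forbidden

Premise 10 is F(¬renew_inventory), i.e. O(renew_inventory).
From O(renew_inventory) and premise 7, O(renew_inventory → notify_report), we obtain O(notify_report).
Premise 3, O(¬dim_lights → ¬notify_report), contraposes to O(notify_report → dim_lights); with O(notify_report) we get O(dim_lights).
Premise 5, O(¬withhold_certificate → ¬dim_lights), contraposes to O(dim_lights → withhold_certificate); with O(dim_lights) we get O(withhold_certificate).
Premise 11 is O(halt_line → ¬withhold_certificate); contrapositively O(withhold_certificate → ¬halt_line). Since O(withhold_certificate) holds, K gives O(¬halt_line).
The contrapositive of premise 1 (O(stow_gear → halt_line)) is O(¬halt_line → ¬stow_gear), and O(¬halt_line) is already established, so O(¬stow_gear).
Premise 8 is O(calibrate_sensor → stow_gear); contrapositively O(¬stow_gear → ¬calibrate_sensor). Since O(¬stow_gear) holds, K gives O(¬calibrate_sensor).
Premise 4 is O(redact_amendment → calibrate_sensor); contrapositively O(¬calibrate_sensor → ¬redact_amendment). Since O(¬calibrate_sensor) holds, K gives O(¬redact_amendment).
Premises 2, 6, 9 do not contribute to this derivation.
Thus O(¬redact_amendment), which is F(redact_amendment): redact_amendment is forbidden.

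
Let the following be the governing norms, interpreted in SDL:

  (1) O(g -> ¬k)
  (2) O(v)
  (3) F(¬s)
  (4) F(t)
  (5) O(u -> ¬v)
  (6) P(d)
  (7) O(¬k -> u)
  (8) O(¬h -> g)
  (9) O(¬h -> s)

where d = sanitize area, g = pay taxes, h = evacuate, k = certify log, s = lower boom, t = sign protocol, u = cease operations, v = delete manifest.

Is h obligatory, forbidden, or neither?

Premise 2 states O(v) outright.
Premise 5 is O(u -> ¬v); contrapositively O(v -> ¬u). Since O(v) holds, K gives O(¬u).
Premise 7 is O(¬k -> u); contrapositively O(¬u -> k). Since O(¬u) holds, K gives O(k).
Premise 1, O(g -> ¬k), contraposes to O(k -> ¬g); with O(k) we get O(¬g).
Premise 8 is O(¬h -> g); contrapositively O(¬g -> h). Since O(¬g) holds, K gives O(h).
Premises 3, 4, 6, 9 do not contribute to this derivation.
Hence h is obligatory.

Obligatory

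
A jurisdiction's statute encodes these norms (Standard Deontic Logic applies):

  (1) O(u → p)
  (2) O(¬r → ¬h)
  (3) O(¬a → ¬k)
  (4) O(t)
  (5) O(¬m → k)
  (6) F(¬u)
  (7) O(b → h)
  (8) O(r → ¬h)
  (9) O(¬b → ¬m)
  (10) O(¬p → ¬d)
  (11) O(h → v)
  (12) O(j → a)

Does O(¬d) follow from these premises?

Premise 10 is O(¬p → ¬d), but O(¬p) is not derivable from the premises, so it does not yield O(¬d).
No other premise forces O(¬d). An ideal world satisfying every premise can still have ¬d false, so O(¬d) is not derivable.

No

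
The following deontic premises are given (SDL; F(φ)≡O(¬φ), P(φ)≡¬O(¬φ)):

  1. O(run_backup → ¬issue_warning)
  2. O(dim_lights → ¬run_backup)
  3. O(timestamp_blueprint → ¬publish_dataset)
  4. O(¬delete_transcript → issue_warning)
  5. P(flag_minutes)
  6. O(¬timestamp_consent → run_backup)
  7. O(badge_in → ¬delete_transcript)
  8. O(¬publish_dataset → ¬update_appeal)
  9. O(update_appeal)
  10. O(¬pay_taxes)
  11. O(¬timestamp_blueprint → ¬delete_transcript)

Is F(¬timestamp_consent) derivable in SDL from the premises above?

Premise 9 states O(update_appeal) outright.
Premise 8 is O(¬publish_dataset → ¬update_appeal); contrapositively O(update_appeal → publish_dataset). Since O(update_appeal) holds, K gives O(publish_dataset).
The contrapositive of premise 3 (O(timestamp_blueprint → ¬publish_dataset)) is O(publish_dataset → ¬timestamp_blueprint), and O(publish_dataset) is already established, so O(¬timestamp_blueprint).
Applying K to premise 11 (O(¬timestamp_blueprint → ¬delete_transcript)) and O(¬timestamp_blueprint) yields O(¬delete_transcript).
With premise 4, O(¬delete_transcript → issue_warning), the K-axiom yields O(issue_warning).
The contrapositive of premise 1 (O(run_backup → ¬issue_warning)) is O(issue_warning → ¬run_backup), and O(issue_warning) is already established, so O(¬run_backup).
Premise 6, O(¬timestamp_consent → run_backup), contraposes to O(¬run_backup → timestamp_consent); with O(¬run_backup) we get O(timestamp_consent).
Premises 2, 5, 7, 10 do not contribute to this derivation.
So O(timestamp_consent) holds, i.e. F(¬timestamp_consent). The claim follows.

Yes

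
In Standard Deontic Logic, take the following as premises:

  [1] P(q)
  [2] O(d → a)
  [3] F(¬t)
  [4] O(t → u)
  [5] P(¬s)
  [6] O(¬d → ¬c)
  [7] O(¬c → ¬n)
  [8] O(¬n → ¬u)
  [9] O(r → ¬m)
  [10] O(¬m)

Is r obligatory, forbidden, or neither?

Neither

Premise 9 is O(r → ¬m); even if O(¬m) held, inferring O(r) would be affirming the consequent — invalid.
No premise or chain of K-axiom applications forces O(r), and none forces O(¬r). So r is neither obligatory nor forbidden under these norms.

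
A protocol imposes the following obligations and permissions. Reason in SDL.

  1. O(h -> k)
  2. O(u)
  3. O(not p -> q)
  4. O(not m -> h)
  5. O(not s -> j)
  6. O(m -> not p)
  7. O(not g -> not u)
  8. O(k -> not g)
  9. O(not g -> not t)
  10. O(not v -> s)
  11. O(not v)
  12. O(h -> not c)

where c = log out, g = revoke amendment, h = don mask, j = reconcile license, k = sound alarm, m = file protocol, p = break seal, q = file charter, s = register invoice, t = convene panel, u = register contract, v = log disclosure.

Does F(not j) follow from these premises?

No

Premise 5 is O(not s -> j), but O(not s) is not derivable from the premises, so it does not yield O(j).
No other premise forces O(j). An ideal world satisfying every premise can still have not j true, so F(not j) is not derivable.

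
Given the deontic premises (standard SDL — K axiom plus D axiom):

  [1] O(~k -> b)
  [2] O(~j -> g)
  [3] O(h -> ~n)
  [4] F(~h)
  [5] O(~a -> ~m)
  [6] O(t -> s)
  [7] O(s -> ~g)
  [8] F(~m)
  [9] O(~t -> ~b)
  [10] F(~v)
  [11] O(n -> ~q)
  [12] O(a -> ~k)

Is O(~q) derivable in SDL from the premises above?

Premise 11 is O(n -> ~q), but O(n) is not derivable from the premises, so it does not yield O(~q).
No other premise forces O(~q). An ideal world satisfying every premise can still have ~q false, so O(~q) is not derivable.

No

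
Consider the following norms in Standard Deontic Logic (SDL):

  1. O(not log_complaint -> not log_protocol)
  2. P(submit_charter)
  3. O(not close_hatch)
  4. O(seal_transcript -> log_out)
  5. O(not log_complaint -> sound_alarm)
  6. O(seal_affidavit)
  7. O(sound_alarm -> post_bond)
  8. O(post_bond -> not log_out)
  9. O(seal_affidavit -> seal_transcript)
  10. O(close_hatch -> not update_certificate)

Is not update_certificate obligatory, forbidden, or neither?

Neither

Premise 10 is O(close_hatch -> not update_certificate), but O(close_hatch) is not derivable from the premises, so it does not yield O(not update_certificate).
No premise or chain of K-axiom applications forces O(not update_certificate), and none forces O(update_certificate). So not update_certificate is neither obligatory nor forbidden under these norms.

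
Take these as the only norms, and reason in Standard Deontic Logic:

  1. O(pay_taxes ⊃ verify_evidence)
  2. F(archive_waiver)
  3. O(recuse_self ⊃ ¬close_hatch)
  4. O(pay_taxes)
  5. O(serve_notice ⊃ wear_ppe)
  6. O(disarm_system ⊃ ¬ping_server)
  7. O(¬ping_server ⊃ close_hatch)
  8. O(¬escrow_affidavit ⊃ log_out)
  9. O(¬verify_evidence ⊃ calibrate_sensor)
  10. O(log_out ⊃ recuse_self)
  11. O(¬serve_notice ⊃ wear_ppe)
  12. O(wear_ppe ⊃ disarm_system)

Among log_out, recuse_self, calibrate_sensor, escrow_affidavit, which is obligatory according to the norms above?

Premises 5 and 11 cover both cases: O(serve_notice ⊃ wear_ppe) and O(¬serve_notice ⊃ wear_ppe). Since serve_notice ∨ ¬serve_notice is a tautology, O(wear_ppe) follows.
Applying K to premise 12 (O(wear_ppe ⊃ disarm_system)) and O(wear_ppe) yields O(disarm_system).
From O(disarm_system) and premise 6, O(disarm_system ⊃ ¬ping_server), we obtain O(¬ping_server).
Premise 7 is O(¬ping_server ⊃ close_hatch); since O(¬ping_server), deontic closure gives O(close_hatch).
Premise 3, O(recuse_self ⊃ ¬close_hatch), contraposes to O(close_hatch ⊃ ¬recuse_self); with O(close_hatch) we get O(¬recuse_self).
Premise 10 is O(log_out ⊃ recuse_self); contrapositively O(¬recuse_self ⊃ ¬log_out). Since O(¬recuse_self) holds, K gives O(¬log_out).
The contrapositive of premise 8 (O(¬escrow_affidavit ⊃ log_out)) is O(¬log_out ⊃ escrow_affidavit), and O(¬log_out) is already established, so O(escrow_affidavit).
So O(escrow_affidavit) holds — escrow_affidavit is obligatory. None of the other listed options is made obligatory by any chain of premises.

escrow_affidavit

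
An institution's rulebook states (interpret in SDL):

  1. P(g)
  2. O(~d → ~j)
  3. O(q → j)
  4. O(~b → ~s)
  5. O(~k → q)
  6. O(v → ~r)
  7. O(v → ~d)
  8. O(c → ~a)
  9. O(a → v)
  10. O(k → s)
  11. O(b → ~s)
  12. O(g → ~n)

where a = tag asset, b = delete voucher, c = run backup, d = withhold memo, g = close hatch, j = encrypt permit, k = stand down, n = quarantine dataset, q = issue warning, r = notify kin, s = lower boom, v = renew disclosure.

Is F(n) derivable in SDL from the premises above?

No

Premise 12 is O(g → ~n), but O(g) is not derivable from the premises (the permission P(g) asserts only ~O(~g), not O(g)), so it does not yield O(~n).
No other premise forces O(~n). An ideal world satisfying every premise can still have n true, so F(n) is not derivable.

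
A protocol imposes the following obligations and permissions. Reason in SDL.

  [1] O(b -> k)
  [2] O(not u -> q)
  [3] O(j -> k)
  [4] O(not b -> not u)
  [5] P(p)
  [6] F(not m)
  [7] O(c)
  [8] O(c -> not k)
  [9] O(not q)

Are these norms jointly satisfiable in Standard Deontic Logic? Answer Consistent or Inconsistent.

Premise 9 gives O(not q).
Premise 2, O(not u -> q), contraposes to O(not q -> u); with O(not q) we get O(u).
Premise 4, O(not b -> not u), contraposes to O(u -> b); with O(u) we get O(b).
Applying K to premise 1 (O(b -> k)) and O(b) yields O(k).
Premise 8, O(c -> not k), contraposes to O(k -> not c); with O(k) we get O(not c).
However, premise 7 gives O(c).
We now have both O(not c) and O(c) — c is simultaneously obligatory and forbidden, violating the D-axiom.

Inconsistent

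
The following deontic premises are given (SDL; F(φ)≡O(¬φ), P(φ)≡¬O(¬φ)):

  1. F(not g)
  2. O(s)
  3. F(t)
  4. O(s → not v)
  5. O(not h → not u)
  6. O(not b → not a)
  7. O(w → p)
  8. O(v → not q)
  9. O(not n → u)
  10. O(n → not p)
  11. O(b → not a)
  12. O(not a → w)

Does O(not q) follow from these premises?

No

Premise 8 is O(v → not q), but O(v) is not derivable from the premises, so it does not yield O(not q).
No other premise forces O(not q). An ideal world satisfying every premise can still have not q false, so O(not q) is not derivable.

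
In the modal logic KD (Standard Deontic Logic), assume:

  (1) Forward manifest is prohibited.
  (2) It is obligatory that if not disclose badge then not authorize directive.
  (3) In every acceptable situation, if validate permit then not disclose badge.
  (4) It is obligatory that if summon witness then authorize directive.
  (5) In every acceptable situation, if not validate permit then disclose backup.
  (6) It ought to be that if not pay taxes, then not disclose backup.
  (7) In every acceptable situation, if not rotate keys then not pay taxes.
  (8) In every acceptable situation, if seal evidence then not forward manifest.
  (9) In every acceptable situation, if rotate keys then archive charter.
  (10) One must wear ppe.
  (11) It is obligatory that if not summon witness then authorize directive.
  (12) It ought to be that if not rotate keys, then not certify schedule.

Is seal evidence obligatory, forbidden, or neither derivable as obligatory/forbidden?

Premise 8 is O(seal_evidence → ¬forward_manifest); even if O(¬forward_manifest) held, inferring O(seal_evidence) would be affirming the consequent — invalid.
No premise or chain of K-axiom applications forces O(seal_evidence), and none forces O(¬seal_evidence). So seal_evidence is neither obligatory nor forbidden under these norms.

Neither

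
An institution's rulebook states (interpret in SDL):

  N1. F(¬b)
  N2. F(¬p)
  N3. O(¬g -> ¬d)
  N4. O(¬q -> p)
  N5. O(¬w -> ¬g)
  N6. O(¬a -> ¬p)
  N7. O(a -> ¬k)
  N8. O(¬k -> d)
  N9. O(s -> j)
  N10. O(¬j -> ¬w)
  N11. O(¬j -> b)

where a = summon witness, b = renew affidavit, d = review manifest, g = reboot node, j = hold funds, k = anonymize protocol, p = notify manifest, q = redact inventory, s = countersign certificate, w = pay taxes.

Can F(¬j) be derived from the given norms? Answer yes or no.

F(¬p) at premise 2 means O(p).
Premise 6 is O(¬a -> ¬p); contrapositively O(p -> a). Since O(p) holds, K gives O(a).
Applying K to premise 7 (O(a -> ¬k)) and O(a) yields O(¬k).
Premise 8 is O(¬k -> d); since O(¬k), deontic closure gives O(d).
Premise 3 is O(¬g -> ¬d); contrapositively O(d -> g). Since O(d) holds, K gives O(g).
The contrapositive of premise 5 (O(¬w -> ¬g)) is O(g -> w), and O(g) is already established, so O(w).
Premise 10 is O(¬j -> ¬w); contrapositively O(w -> j). Since O(w) holds, K gives O(j).
Premises 1, 4, 9, 11 do not contribute to this derivation.
So O(j) holds, i.e. F(¬j). The claim follows.

Yes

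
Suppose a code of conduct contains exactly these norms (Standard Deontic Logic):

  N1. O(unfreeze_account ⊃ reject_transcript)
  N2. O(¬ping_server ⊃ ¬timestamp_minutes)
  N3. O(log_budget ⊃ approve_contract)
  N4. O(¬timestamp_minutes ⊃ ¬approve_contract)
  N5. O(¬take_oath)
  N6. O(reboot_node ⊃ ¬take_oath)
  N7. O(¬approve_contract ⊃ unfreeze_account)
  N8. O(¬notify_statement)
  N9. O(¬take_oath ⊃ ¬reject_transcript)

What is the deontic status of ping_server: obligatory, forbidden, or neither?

Obligatory

Premise 5 gives O(¬take_oath).
Premise 9 is O(¬take_oath ⊃ ¬reject_transcript); since O(¬take_oath), deontic closure gives O(¬reject_transcript).
Premise 1 is O(unfreeze_account ⊃ reject_transcript); contrapositively O(¬reject_transcript ⊃ ¬unfreeze_account). Since O(¬reject_transcript) holds, K gives O(¬unfreeze_account).
Premise 7, O(¬approve_contract ⊃ unfreeze_account), contraposes to O(¬unfreeze_account ⊃ approve_contract); with O(¬unfreeze_account) we get O(approve_contract).
Premise 4 is O(¬timestamp_minutes ⊃ ¬approve_contract); contrapositively O(approve_contract ⊃ timestamp_minutes). Since O(approve_contract) holds, K gives O(timestamp_minutes).
Premise 2 is O(¬ping_server ⊃ ¬timestamp_minutes); contrapositively O(timestamp_minutes ⊃ ping_server). Since O(timestamp_minutes) holds, K gives O(ping_server).
Premises 3, 6, 8 do not contribute to this derivation.
Hence ping_server is obligatory.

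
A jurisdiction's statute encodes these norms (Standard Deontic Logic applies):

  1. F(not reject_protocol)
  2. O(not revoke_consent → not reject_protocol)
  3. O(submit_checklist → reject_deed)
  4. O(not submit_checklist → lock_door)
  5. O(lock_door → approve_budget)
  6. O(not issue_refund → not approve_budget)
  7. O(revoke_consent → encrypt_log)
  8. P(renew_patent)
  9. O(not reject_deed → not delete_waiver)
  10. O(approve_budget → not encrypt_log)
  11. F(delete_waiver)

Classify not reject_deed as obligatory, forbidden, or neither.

Premise 1, F(not reject_protocol), is equivalent to O(reject_protocol).
Premise 2, O(not revoke_consent → not reject_protocol), contraposes to O(reject_protocol → revoke_consent); with O(reject_protocol) we get O(revoke_consent).
From O(revoke_consent) and premise 7, O(revoke_consent → encrypt_log), we obtain O(encrypt_log).
The contrapositive of premise 10 (O(approve_budget → not encrypt_log)) is O(encrypt_log → not approve_budget), and O(encrypt_log) is already established, so O(not approve_budget).
Premise 5 is O(lock_door → approve_budget); contrapositively O(not approve_budget → not lock_door). Since O(not approve_budget) holds, K gives O(not lock_door).
Premise 4 is O(not submit_checklist → lock_door); contrapositively O(not lock_door → submit_checklist). Since O(not lock_door) holds, K gives O(submit_checklist).
Applying K to premise 3 (O(submit_checklist → reject_deed)) and O(submit_checklist) yields O(reject_deed).
Premises 6, 8, 9, 11 do not contribute to this derivation.
Thus O(reject_deed), which is F(not reject_deed): not reject_deed is forbidden.

Forbidden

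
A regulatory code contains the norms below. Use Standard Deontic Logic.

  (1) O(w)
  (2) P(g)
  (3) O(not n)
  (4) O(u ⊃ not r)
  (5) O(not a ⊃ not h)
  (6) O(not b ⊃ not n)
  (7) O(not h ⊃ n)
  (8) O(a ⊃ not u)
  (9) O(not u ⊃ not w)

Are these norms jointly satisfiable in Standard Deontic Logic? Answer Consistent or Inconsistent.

Premise 3 gives O(not n).
Premise 7, O(not h ⊃ n), contraposes to O(not n ⊃ h); with O(not n) we get O(h).
The contrapositive of premise 5 (O(not a ⊃ not h)) is O(h ⊃ a), and O(h) is already established, so O(a).
Premise 8 is O(a ⊃ not u); since O(a), deontic closure gives O(not u).
With premise 9, O(not u ⊃ not w), the K-axiom yields O(not w).
But premise 1 directly asserts O(w).
We now have both O(not w) and O(w) — w is simultaneously obligatory and forbidden, violating the D-axiom.

Inconsistent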